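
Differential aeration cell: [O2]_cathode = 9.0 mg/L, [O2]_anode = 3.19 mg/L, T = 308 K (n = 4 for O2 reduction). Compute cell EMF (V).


Apply the Nernst concentration-cell relation: E = (RT/nF)*ln(C_cathode/C_anode)
RT/nF = 8.314*308/(4*96485) = 0.006635 V
ln(9.0/3.19) = 1.0372
E = 0.006635 * 1.0372 = 0.00688 V

0.00688 V


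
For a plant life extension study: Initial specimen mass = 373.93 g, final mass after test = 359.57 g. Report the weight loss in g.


Weight loss = initial − final
WL = 373.93 − 359.57 = 14.36 g

14.36 g


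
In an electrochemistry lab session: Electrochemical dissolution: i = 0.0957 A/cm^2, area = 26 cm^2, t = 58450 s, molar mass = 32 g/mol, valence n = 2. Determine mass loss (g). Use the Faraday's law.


Apply Faraday's law: m = i*A*t*M / (n*F)
Total charge passed Q = i*A*t = 0.0957*26*58450 = 145435.29 C
m = Q*M/(n*F) = 145435.29*32/(2*96485) = 24.117 g

24.117 g


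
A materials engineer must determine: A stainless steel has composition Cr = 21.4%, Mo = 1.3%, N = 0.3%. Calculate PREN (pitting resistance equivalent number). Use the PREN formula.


Apply the PREN formula: PREN = Cr + 3.3*Mo + 16*N
PREN = 21.4 + 3.3*1.3 + 16*0.3
PREN = 21.4 + 4.29 + 4.8 = 30.49

30.49


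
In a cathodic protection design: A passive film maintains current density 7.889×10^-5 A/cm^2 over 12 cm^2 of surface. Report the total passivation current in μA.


I = i_pass * A, then convert A → μA (×10^6)
I = 7.889×10^-5 * 12 * 10^6 = 946.68 μA

946.68 μA


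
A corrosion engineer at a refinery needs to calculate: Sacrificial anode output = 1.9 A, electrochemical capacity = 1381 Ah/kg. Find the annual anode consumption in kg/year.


Annual consumption = current * hours per year / capacity
Rate = 1.9 * 8760 / 1381 = 12.1 kg/year

12.1 kg/year


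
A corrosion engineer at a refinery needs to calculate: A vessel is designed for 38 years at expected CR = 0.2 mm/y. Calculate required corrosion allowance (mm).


Corrosion allowance = CR × design life
CA = 0.2 * 38 = 7.6 mm

7.6 mm


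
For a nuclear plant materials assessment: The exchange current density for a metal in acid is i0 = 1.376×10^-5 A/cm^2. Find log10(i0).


i0 = 1.376×10^-5 A/cm^2
log10(i0) = -4.861

-4.861


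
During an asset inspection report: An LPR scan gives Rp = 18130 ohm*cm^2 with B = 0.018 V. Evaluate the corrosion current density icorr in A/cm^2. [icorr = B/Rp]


Apply the Stern-Geary relation: icorr = B / Rp
icorr = 0.018 / 18130 = 9.928×10^-7 A/cm^2

9.928×10^-7 A/cm^2


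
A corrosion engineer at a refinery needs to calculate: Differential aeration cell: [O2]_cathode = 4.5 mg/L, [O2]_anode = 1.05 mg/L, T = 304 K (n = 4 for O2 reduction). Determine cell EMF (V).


Apply the Nernst concentration-cell relation: E = (RT/nF)*ln(C_cathode/C_anode)
RT/nF = 8.314*304/(4*96485) = 0.00654883 V
ln(4.5/1.05) = 1.45529
E = 0.00654883 * 1.45529 = 0.00953 V

0.00953 V


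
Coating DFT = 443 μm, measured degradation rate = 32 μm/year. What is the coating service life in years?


Service life = thickness / degradation rate
Life = 443 / 32 = 13.8 years

13.8 years


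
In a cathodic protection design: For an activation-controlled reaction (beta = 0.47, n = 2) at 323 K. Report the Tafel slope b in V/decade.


Apply the Tafel slope relation: b = 2.303*R*T/(beta*n*F)
Numerator: 2.303 * 8.314 * 323 = 6184.53
Denominator: 0.47 * 2 * 96485 = 90695.9
b = 6184.53 / 90695.9 = 0.0682 V/decade

0.0682 V/decade


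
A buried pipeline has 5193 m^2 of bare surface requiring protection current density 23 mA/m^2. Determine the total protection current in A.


I = area * current density, then convert mA → A (÷1000)
I = 5193 * 23 / 1000 = 119.44 A

119.44 A


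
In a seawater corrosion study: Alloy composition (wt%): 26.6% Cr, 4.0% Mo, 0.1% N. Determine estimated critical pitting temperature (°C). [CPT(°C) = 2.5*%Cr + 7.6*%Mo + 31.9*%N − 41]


Apply the ASTM G48 empirical CPT estimate: CPT(°C) = 2.5*%Cr + 7.6*%Mo + 31.9*%N − 41
2.5*26.6 = 66.5; 7.6*4.0 = 30.4; 31.9*0.1 = 3.19
CPT = 66.5 + 30.4 + 3.19 − 41 = 59.09 °C
Rounded to 0.1 °C: CPT ≈ 59.1 °C

59.1 °C


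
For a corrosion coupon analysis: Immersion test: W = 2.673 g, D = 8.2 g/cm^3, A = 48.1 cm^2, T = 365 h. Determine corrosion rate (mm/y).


Apply the mm/y weight-loss relation: CR = 87600 * W / (D * A * T)
Numerator: 87600 * 2.673 = 234154.8
Denominator: 8.2 * 48.1 * 365 = 143963.3
CR = 234154.8 / 143963.3 = 1.6265 mm/y

1.6265 mm/y


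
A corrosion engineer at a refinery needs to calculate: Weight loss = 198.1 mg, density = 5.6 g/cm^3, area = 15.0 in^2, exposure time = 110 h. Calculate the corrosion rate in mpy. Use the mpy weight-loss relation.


Apply the mpy weight-loss relation: CR = 534 * W / (D * A * T)
Numerator: 534 * 198.1 = 105785.4
Denominator: 5.6 * 15.0 * 110 = 9240.0
CR = 105785.4 / 9240.0 = 11.449 mpy

11.449 mpy


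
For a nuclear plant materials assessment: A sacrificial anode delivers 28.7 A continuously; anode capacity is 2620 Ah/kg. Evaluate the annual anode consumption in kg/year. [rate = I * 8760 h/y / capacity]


Annual consumption = current * hours per year / capacity
Rate = 28.7 * 8760 / 2620 = 96.0 kg/year

96.0 kg/year


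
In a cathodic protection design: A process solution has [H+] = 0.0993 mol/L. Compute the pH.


pH = −log10[H+]
pH = −log10(0.0993) = 1.0

1.0


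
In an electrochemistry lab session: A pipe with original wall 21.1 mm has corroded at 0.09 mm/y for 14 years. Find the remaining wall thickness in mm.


Remaining wall = original − CR × time
t = 21.1 − 0.09*14 = 21.1 − 1.26 = 19.84 mm

19.84 mm


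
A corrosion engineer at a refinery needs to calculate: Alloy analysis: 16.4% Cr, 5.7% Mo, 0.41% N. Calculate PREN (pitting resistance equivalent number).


Apply the PREN formula: PREN = Cr + 3.3*Mo + 16*N
PREN = 16.4 + 3.3*5.7 + 16*0.41
PREN = 16.4 + 18.81 + 6.56 = 41.77

41.77


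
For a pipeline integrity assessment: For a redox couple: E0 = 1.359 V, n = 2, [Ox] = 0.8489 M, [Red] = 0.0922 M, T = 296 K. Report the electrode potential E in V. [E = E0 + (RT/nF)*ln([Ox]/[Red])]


Apply the Nernst equation: E = E0 + (RT/nF)*ln([Ox]/[Red])
Step 1: RT/nF = 8.314*296/(2*96485) = 0.01275299 V
Step 2: [Ox]/[Red] = 0.8489/0.0922 = 9.207158
Step 3: ln(9.207158) = 2.219981
Step 4: correction = 0.01275299 * 2.219981 = 0.028 V
E = 1.359 + 0.028 = 1.387 V

1.387 V


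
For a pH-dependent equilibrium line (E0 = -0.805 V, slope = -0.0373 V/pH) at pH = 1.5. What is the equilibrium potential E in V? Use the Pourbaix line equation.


Apply the Pourbaix line equation: E = E0 + slope*pH
E = -0.805 + (-0.0373)*1.5 = -0.805 + (-0.05595) = -0.86095 V
Rounded to 4 decimal places: E = -0.8610 V

-0.8610 V


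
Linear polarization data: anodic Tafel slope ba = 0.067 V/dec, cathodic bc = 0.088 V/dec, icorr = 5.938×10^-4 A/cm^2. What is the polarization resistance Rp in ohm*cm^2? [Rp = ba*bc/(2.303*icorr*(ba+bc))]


Apply the Stern-Geary equation: Rp = ba*bc / (2.303*icorr*(ba+bc))
ba*bc = 0.067*0.088 = 0.005896
ba+bc = 0.155; 2.303*icorr*(ba+bc) = 2.303*5.938×10^-4*0.155 = 2.1196582×10^-4
Rp = 0.005896 / 2.1196582×10^-4 = 27.82 ohm*cm^2

27.82 ohm*cm^2


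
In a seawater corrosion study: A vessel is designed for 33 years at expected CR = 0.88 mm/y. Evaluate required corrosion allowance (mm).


Corrosion allowance = CR × design life
CA = 0.88 * 33 = 29.04 mm

29.04 mm


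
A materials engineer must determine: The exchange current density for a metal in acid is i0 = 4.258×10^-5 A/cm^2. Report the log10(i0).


i0 = 4.258×10^-5 A/cm^2
log10(i0) = -4.371

-4.371


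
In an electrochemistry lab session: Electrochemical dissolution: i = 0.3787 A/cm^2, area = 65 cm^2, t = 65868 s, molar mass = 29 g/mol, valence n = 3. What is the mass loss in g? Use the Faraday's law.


Apply Faraday's law: m = i*A*t*M / (n*F)
Total charge passed Q = i*A*t = 0.3787*65*65868 = 1621373.754 C
m = Q*M/(n*F) = 1621373.754*29/(3*96485) = 162.44266 g

162.44266 g


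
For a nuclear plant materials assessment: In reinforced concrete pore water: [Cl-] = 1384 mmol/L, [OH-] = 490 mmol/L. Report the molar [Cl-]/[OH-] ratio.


Threshold parameter = [Cl-] / [OH-] (molar basis; both in mmol/L, so units cancel)
Ratio = 1384 / 490 = 2.82

2.82


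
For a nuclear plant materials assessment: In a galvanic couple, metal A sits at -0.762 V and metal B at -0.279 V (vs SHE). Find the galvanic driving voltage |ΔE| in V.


Driving voltage is the absolute potential difference.
|ΔE| = |-0.762 − (-0.279)| = 0.483 V

0.483 V


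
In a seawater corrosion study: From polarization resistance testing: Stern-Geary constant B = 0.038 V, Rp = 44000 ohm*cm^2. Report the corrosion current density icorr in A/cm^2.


Apply the Stern-Geary relation: icorr = B / Rp
icorr = 0.038 / 44000 = 8.636×10^-7 A/cm^2

8.636×10^-7 A/cm^2


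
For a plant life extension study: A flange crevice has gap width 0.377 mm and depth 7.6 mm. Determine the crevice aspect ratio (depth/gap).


Aspect ratio = depth / gap
Ratio = 7.6 / 0.377 = 20.2

20.2


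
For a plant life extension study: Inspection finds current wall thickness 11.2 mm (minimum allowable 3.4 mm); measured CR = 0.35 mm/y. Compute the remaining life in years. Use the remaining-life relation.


Apply the remaining-life relation: RL = (t_current − t_min) / CR
RL = (11.2 − 3.4) / 0.35 = 7.8 / 0.35 = 22.3 years

22.3 years


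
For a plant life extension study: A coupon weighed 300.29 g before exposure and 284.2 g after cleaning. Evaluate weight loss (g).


Weight loss = initial − final
WL = 300.29 − 284.2 = 16.09 g

16.09 g


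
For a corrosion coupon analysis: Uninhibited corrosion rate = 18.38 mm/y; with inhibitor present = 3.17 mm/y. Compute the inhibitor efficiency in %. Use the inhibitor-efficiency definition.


Apply the inhibitor-efficiency definition: IE = (CR_blank − CR_inh)/CR_blank × 100
IE = (18.38 − 3.17) / 18.38 × 100
IE = 15.21 / 18.38 × 100 = 82.8 %

82.8 %


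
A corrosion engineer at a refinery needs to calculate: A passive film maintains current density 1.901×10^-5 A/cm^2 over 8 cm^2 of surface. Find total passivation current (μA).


I = i_pass * A, then convert A → μA (×10^6)
I = 1.901×10^-5 * 8 * 10^6 = 152.08 μA

152.08 μA


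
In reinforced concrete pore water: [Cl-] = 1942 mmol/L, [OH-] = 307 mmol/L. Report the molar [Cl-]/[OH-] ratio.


Threshold parameter = [Cl-] / [OH-] (molar basis; both in mmol/L, so units cancel)
Ratio = 1942 / 307 = 6.33

6.33


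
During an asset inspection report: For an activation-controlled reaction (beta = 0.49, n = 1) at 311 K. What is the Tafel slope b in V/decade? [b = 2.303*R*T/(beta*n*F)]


Apply the Tafel slope relation: b = 2.303*R*T/(beta*n*F)
Numerator: 2.303 * 8.314 * 311 = 5954.76
Denominator: 0.49 * 1 * 96485 = 47277.65
b = 5954.76 / 47277.65 = 0.126 V/decade

0.126 V/decade


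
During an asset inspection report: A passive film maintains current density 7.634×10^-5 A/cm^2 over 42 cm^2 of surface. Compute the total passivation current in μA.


I = i_pass * A, then convert A → μA (×10^6)
I = 7.634×10^-5 * 42 * 10^6 = 3206.28 μA

3206.28 μA


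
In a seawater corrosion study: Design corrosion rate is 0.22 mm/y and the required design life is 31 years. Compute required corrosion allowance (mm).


Corrosion allowance = CR × design life
CA = 0.22 * 31 = 6.82 mm

6.82 mm


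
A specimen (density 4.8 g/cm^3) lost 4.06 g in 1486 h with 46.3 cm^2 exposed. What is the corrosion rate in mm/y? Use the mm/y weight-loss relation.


Apply the mm/y weight-loss relation: CR = 87600 * W / (D * A * T)
Numerator: 87600 * 4.06 = 355656.0
Denominator: 4.8 * 46.3 * 1486 = 330248.64
CR = 355656.0 / 330248.64 = 1.076934 mm/y

1.076934 mm/y


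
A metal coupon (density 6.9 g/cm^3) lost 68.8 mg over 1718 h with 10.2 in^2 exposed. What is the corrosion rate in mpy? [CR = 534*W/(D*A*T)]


Apply the mpy weight-loss relation: CR = 534 * W / (D * A * T)
Numerator: 534 * 68.8 = 36739.2
Denominator: 6.9 * 10.2 * 1718 = 120912.84
CR = 36739.2 / 120912.84 = 0.30385 mpy

0.30385 mpy


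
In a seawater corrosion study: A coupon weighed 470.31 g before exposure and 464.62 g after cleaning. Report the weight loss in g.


Weight loss = initial − final
WL = 470.31 − 464.62 = 5.69 g

5.69 g


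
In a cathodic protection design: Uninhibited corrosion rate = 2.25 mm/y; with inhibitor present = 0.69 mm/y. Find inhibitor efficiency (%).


Apply the inhibitor-efficiency definition: IE = (CR_blank − CR_inh)/CR_blank × 100
IE = (2.25 − 0.69) / 2.25 × 100
IE = 1.56 / 2.25 × 100 = 69.3 %

69.3 %


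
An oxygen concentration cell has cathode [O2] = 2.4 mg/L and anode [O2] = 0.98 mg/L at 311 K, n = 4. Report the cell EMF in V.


Apply the Nernst concentration-cell relation: E = (RT/nF)*ln(C_cathode/C_anode)
RT/nF = 8.314*311/(4*96485) = 0.00669963 V
ln(2.4/0.98) = 0.89567
E = 0.00669963 * 0.89567 = 0.006 V

0.006 V


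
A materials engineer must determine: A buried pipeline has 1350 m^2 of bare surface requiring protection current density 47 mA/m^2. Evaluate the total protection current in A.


I = area * current density, then convert mA → A (÷1000)
I = 1350 * 47 / 1000 = 63.45 A

63.45 A


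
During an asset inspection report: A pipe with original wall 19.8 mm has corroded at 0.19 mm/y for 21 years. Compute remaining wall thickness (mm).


Remaining wall = original − CR × time
t = 19.8 − 0.19*21 = 19.8 − 3.99 = 15.81 mm

15.81 mm


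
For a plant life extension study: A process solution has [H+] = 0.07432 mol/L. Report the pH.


pH = −log10[H+]
pH = −log10(0.07432) = 1.13

1.13


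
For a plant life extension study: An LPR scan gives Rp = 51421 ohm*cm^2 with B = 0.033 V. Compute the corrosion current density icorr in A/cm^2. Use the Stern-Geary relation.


Apply the Stern-Geary relation: icorr = B / Rp
icorr = 0.033 / 51421 = 6.418×10^-7 A/cm^2

6.418×10^-7 A/cm^2


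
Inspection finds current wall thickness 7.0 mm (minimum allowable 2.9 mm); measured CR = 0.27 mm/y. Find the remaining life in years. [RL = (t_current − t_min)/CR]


Apply the remaining-life relation: RL = (t_current − t_min) / CR
RL = (7.0 − 2.9) / 0.27 = 4.1 / 0.27 = 15.2 years

15.2 years


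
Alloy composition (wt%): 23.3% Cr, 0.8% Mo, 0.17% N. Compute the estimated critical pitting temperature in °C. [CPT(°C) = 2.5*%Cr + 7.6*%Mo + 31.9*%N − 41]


Apply the ASTM G48 empirical CPT estimate: CPT(°C) = 2.5*%Cr + 7.6*%Mo + 31.9*%N − 41
2.5*23.3 = 58.25; 7.6*0.8 = 6.08; 31.9*0.17 = 5.423
CPT = 58.25 + 6.08 + 5.423 − 41 = 28.753 °C
Rounded to 0.1 °C: CPT ≈ 28.8 °C

28.8 °C


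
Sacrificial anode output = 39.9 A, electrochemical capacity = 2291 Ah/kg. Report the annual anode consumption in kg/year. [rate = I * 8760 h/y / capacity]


Annual consumption = current * hours per year / capacity
Rate = 39.9 * 8760 / 2291 = 152.6 kg/year

152.6 kg/year


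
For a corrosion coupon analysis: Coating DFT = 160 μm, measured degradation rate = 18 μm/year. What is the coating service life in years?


Service life = thickness / degradation rate
Life = 160 / 18 = 8.9 years

8.9 years


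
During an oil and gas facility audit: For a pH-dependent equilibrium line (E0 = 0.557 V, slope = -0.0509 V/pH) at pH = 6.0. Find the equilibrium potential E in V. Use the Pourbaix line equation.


Apply the Pourbaix line equation: E = E0 + slope*pH
E = 0.557 + (-0.0509)*6.0 = 0.557 + (-0.3054) = 0.2516 V
Rounded to 4 decimal places: E = 0.2516 V

0.2516 V


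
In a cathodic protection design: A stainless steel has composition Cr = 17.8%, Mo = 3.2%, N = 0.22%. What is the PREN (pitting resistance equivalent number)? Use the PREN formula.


Apply the PREN formula: PREN = Cr + 3.3*Mo + 16*N
PREN = 17.8 + 3.3*3.2 + 16*0.22
PREN = 17.8 + 10.56 + 3.52 = 31.88

31.88


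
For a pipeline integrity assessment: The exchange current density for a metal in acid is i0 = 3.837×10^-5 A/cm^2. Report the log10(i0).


i0 = 3.837×10^-5 A/cm^2
log10(i0) = -4.416

-4.416


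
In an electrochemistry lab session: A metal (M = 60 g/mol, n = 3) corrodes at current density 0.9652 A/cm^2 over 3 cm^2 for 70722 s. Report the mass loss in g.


Apply Faraday's law: m = i*A*t*M / (n*F)
Total charge passed Q = i*A*t = 0.9652*3*70722 = 204782.6232 C
m = Q*M/(n*F) = 204782.6232*60/(3*96485) = 42.449 g

42.449 g


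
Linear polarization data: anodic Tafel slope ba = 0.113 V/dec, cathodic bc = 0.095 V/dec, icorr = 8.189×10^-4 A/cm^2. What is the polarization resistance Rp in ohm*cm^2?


Apply the Stern-Geary equation: Rp = ba*bc / (2.303*icorr*(ba+bc))
ba*bc = 0.113*0.095 = 0.010735
ba+bc = 0.208; 2.303*icorr*(ba+bc) = 2.303*8.189×10^-4*0.208 = 3.9227275×10^-4
Rp = 0.010735 / 3.9227275×10^-4 = 27.37 ohm*cm^2

27.37 ohm*cm^2


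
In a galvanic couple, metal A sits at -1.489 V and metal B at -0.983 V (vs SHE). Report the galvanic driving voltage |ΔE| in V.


Driving voltage is the absolute potential difference.
|ΔE| = |-1.489 − (-0.983)| = 0.506 V

0.506 V


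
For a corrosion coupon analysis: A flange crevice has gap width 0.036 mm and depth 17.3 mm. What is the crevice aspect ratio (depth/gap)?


Aspect ratio = depth / gap
Ratio = 17.3 / 0.036 = 480.6

480.6


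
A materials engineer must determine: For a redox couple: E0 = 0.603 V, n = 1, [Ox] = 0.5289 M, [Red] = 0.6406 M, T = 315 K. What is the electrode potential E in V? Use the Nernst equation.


Apply the Nernst equation: E = E0 + (RT/nF)*ln([Ox]/[Red])
Step 1: RT/nF = 8.314*315/(1*96485) = 0.02714318 V
Step 2: [Ox]/[Red] = 0.5289/0.6406 = 0.825632
Step 3: ln(0.825632) = -0.191606
Step 4: correction = 0.02714318 * -0.191606 = -0.005 V
E = 0.603 + -0.005 = 0.598 V

0.598 V


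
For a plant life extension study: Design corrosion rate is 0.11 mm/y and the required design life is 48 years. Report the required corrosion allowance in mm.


Corrosion allowance = CR × design life
CA = 0.11 * 48 = 5.28 mm

5.28 mm


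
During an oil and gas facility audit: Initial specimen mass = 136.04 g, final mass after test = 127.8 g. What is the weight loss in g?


Weight loss = initial − final
WL = 136.04 − 127.8 = 8.24 g

8.24 g


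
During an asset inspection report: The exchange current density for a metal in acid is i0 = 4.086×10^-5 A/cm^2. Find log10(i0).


i0 = 4.086×10^-5 A/cm^2
log10(i0) = -4.389

-4.389


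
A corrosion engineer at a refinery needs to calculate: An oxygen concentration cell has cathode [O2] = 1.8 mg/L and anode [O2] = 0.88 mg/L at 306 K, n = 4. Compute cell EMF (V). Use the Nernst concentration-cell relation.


Apply the Nernst concentration-cell relation: E = (RT/nF)*ln(C_cathode/C_anode)
RT/nF = 8.314*306/(4*96485) = 0.00659192 V
ln(1.8/0.88) = 0.71562
E = 0.00659192 * 0.71562 = 0.00472 V

0.00472 V


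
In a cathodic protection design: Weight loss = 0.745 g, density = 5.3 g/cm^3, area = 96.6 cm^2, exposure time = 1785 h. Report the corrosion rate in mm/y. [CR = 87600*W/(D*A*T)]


Apply the mm/y weight-loss relation: CR = 87600 * W / (D * A * T)
Numerator: 87600 * 0.745 = 65262.0
Denominator: 5.3 * 96.6 * 1785 = 913884.3
CR = 65262.0 / 913884.3 = 0.071412 mm/y

0.071412 mm/y


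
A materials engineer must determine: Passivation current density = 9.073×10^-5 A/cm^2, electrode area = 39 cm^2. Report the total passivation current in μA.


I = i_pass * A, then convert A → μA (×10^6)
I = 9.073×10^-5 * 39 * 10^6 = 3538.47 μA

3538.47 μA


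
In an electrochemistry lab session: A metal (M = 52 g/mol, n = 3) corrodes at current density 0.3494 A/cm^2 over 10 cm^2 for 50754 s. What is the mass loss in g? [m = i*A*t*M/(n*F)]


Apply Faraday's law: m = i*A*t*M / (n*F)
Total charge passed Q = i*A*t = 0.3494*10*50754 = 177334.476 C
m = Q*M/(n*F) = 177334.476*52/(3*96485) = 31.85778 g

31.85778 g


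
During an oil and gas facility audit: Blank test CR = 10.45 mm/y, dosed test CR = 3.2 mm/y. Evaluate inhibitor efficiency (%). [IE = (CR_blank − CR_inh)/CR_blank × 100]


Apply the inhibitor-efficiency definition: IE = (CR_blank − CR_inh)/CR_blank × 100
IE = (10.45 − 3.2) / 10.45 × 100
IE = 7.25 / 10.45 × 100 = 69.4 %

69.4 %


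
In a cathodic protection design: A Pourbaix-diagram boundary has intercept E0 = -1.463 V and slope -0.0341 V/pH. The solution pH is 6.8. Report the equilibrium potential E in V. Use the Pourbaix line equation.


Apply the Pourbaix line equation: E = E0 + slope*pH
E = -1.463 + (-0.0341)*6.8 = -1.463 + (-0.23188) = -1.69488 V
Rounded to 3 decimal places: E = -1.695 V

-1.695 V


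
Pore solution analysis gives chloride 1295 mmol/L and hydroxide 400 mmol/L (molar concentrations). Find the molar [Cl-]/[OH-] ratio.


Threshold parameter = [Cl-] / [OH-] (molar basis; both in mmol/L, so units cancel)
Ratio = 1295 / 400 = 3.24

3.24


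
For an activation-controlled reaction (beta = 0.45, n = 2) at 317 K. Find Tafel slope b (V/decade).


Apply the Tafel slope relation: b = 2.303*R*T/(beta*n*F)
Numerator: 2.303 * 8.314 * 317 = 6069.64
Denominator: 0.45 * 2 * 96485 = 86836.5
b = 6069.64 / 86836.5 = 0.0699 V/decade

0.0699 V/decade


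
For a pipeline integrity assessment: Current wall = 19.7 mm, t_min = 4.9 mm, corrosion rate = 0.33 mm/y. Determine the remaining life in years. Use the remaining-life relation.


Apply the remaining-life relation: RL = (t_current − t_min) / CR
RL = (19.7 − 4.9) / 0.33 = 14.8 / 0.33 = 44.8 years

44.8 years


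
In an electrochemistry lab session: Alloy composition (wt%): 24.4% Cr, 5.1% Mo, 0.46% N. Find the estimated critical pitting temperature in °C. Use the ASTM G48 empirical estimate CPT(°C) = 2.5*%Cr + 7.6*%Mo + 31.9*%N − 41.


Apply the ASTM G48 empirical CPT estimate: CPT(°C) = 2.5*%Cr + 7.6*%Mo + 31.9*%N − 41
2.5*24.4 = 61; 7.6*5.1 = 38.76; 31.9*0.46 = 14.674
CPT = 61 + 38.76 + 14.674 − 41 = 73.434 °C
Rounded to 0.1 °C: CPT ≈ 73.4 °C

73.4 °C


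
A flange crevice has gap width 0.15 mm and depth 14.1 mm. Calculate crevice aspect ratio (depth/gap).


Aspect ratio = depth / gap
Ratio = 14.1 / 0.15 = 94.0

94.0


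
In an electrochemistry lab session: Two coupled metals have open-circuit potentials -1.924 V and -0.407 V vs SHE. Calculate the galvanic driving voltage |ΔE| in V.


Driving voltage is the absolute potential difference.
|ΔE| = |-1.924 − (-0.407)| = 1.517 V

1.517 V


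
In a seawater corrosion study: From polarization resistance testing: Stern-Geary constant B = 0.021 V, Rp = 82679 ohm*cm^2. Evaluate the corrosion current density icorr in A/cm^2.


Apply the Stern-Geary relation: icorr = B / Rp
icorr = 0.021 / 82679 = 2.54×10^-7 A/cm^2

2.54×10^-7 A/cm^2


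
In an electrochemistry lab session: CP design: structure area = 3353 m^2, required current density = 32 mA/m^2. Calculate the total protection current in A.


I = area * current density, then convert mA → A (÷1000)
I = 3353 * 32 / 1000 = 107.3 A

107.3 A


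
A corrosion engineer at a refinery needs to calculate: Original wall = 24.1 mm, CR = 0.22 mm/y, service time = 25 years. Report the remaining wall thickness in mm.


Remaining wall = original − CR × time
t = 24.1 − 0.22*25 = 24.1 − 5.5 = 18.6 mm

18.6 mm


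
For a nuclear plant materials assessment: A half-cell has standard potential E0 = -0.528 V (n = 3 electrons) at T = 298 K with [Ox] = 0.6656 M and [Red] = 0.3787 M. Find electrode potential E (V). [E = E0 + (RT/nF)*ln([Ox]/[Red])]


Apply the Nernst equation: E = E0 + (RT/nF)*ln([Ox]/[Red])
Step 1: RT/nF = 8.314*298/(3*96485) = 0.00855944 V
Step 2: [Ox]/[Red] = 0.6656/0.3787 = 1.757592
Step 3: ln(1.757592) = 0.563945
Step 4: correction = 0.00855944 * 0.563945 = 0.0048 V
E = -0.528 + 0.0048 = -0.5232 V

-0.5232 V


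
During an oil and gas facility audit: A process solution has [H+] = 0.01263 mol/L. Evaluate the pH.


pH = −log10[H+]
pH = −log10(0.01263) = 1.9

1.9


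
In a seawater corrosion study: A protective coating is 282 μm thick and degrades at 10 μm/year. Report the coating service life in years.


Service life = thickness / degradation rate
Life = 282 / 10 = 28.2 years

28.2 years


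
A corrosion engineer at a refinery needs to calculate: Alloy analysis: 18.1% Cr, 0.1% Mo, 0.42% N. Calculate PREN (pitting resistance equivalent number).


Apply the PREN formula: PREN = Cr + 3.3*Mo + 16*N
PREN = 18.1 + 3.3*0.1 + 16*0.42
PREN = 18.1 + 0.33 + 6.72 = 25.15

25.15


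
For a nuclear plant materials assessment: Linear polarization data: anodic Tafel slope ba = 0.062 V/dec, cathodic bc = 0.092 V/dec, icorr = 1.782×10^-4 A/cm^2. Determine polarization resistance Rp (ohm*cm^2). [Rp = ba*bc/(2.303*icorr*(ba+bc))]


Apply the Stern-Geary equation: Rp = ba*bc / (2.303*icorr*(ba+bc))
ba*bc = 0.062*0.092 = 0.005704
ba+bc = 0.154; 2.303*icorr*(ba+bc) = 2.303*1.782×10^-4*0.154 = 6.3200768×10^-5
Rp = 0.005704 / 6.3200768×10^-5 = 90.25 ohm*cm^2

90.25 ohm*cm^2


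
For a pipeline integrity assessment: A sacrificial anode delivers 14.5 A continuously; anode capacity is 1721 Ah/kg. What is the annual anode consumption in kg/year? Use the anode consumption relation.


Annual consumption = current * hours per year / capacity
Rate = 14.5 * 8760 / 1721 = 73.8 kg/year

73.8 kg/year


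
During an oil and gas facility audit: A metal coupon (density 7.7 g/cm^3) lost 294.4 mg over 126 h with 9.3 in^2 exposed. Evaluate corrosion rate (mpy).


Apply the mpy weight-loss relation: CR = 534 * W / (D * A * T)
Numerator: 534 * 294.4 = 157209.6
Denominator: 7.7 * 9.3 * 126 = 9022.86
CR = 157209.6 / 9022.86 = 17.423 mpy

17.423 mpy


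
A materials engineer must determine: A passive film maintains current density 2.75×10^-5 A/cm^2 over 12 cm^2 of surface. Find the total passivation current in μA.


I = i_pass * A, then convert A → μA (×10^6)
I = 2.75×10^-5 * 12 * 10^6 = 330.0 μA

330.0 μA


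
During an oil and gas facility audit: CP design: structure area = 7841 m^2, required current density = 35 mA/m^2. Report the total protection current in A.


I = area * current density, then convert mA → A (÷1000)
I = 7841 * 35 / 1000 = 274.44 A

274.44 A


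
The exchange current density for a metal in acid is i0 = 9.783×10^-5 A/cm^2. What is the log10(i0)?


i0 = 9.783×10^-5 A/cm^2
log10(i0) = -4.01

-4.01


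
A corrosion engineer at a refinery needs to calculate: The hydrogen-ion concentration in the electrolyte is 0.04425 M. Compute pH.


pH = −log10[H+]
pH = −log10(0.04425) = 1.35

1.35


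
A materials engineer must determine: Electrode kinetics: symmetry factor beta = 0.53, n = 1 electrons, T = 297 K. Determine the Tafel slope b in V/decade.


Apply the Tafel slope relation: b = 2.303*R*T/(beta*n*F)
Numerator: 2.303 * 8.314 * 297 = 5686.7
Denominator: 0.53 * 1 * 96485 = 51137.05
b = 5686.7 / 51137.05 = 0.1112 V/decade

0.1112 V/decade


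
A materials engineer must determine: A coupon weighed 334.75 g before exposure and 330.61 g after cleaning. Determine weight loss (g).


Weight loss = initial − final
WL = 334.75 − 330.61 = 4.14 g

4.14 g


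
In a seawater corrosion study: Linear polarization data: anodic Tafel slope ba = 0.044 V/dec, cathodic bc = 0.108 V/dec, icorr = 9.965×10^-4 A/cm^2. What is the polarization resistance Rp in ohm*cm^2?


Apply the Stern-Geary equation: Rp = ba*bc / (2.303*icorr*(ba+bc))
ba*bc = 0.044*0.108 = 0.004752
ba+bc = 0.152; 2.303*icorr*(ba+bc) = 2.303*9.965×10^-4*0.152 = 3.488308×10^-4
Rp = 0.004752 / 3.488308×10^-4 = 13.6 ohm*cm^2

13.6 ohm*cm^2


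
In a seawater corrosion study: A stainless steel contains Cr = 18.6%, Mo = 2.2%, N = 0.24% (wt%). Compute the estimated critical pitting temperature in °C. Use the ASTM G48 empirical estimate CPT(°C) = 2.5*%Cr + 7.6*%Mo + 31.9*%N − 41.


Apply the ASTM G48 empirical CPT estimate: CPT(°C) = 2.5*%Cr + 7.6*%Mo + 31.9*%N − 41
2.5*18.6 = 46.5; 7.6*2.2 = 16.72; 31.9*0.24 = 7.656
CPT = 46.5 + 16.72 + 7.656 − 41 = 29.876 °C
Rounded to 0.1 °C: CPT ≈ 29.9 °C

29.9 °C


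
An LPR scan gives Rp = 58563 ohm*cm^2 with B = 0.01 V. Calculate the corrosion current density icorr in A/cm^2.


Apply the Stern-Geary relation: icorr = B / Rp
icorr = 0.01 / 58563 = 1.708×10^-7 A/cm^2

1.708×10^-7 A/cm^2


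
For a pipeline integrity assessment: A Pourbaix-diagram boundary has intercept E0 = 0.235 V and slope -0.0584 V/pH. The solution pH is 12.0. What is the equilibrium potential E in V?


Apply the Pourbaix line equation: E = E0 + slope*pH
E = 0.235 + (-0.0584)*12.0 = 0.235 + (-0.7008) = -0.4658 V
Rounded to 3 decimal places: E = -0.466 V

-0.466 V


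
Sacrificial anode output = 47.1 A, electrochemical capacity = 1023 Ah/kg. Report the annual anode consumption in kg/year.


Annual consumption = current * hours per year / capacity
Rate = 47.1 * 8760 / 1023 = 403.3 kg/year

403.3 kg/year


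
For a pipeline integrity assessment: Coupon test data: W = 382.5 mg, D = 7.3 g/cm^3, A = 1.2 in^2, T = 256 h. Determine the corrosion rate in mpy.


Apply the mpy weight-loss relation: CR = 534 * W / (D * A * T)
Numerator: 534 * 382.5 = 204255.0
Denominator: 7.3 * 1.2 * 256 = 2242.56
CR = 204255.0 / 2242.56 = 91.08118 mpy

91.08118 mpy


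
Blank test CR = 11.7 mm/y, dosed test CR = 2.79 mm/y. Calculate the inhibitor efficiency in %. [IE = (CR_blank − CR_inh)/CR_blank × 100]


Apply the inhibitor-efficiency definition: IE = (CR_blank − CR_inh)/CR_blank × 100
IE = (11.7 − 2.79) / 11.7 × 100
IE = 8.91 / 11.7 × 100 = 76.2 %

76.2 %


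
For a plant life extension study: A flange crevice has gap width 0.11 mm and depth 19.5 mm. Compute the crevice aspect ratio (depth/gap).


Aspect ratio = depth / gap
Ratio = 19.5 / 0.11 = 177.3

177.3


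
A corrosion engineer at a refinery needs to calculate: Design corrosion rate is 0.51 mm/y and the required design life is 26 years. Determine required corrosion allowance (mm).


Corrosion allowance = CR × design life
CA = 0.51 * 26 = 13.26 mm

13.26 mm


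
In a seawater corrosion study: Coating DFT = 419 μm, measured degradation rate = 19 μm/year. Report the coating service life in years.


Service life = thickness / degradation rate
Life = 419 / 19 = 22.1 years

22.1 years


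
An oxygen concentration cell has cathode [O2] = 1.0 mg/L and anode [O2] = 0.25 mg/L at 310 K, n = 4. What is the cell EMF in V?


Apply the Nernst concentration-cell relation: E = (RT/nF)*ln(C_cathode/C_anode)
RT/nF = 8.314*310/(4*96485) = 0.00667808 V
ln(1.0/0.25) = 1.38629
E = 0.00667808 * 1.38629 = 0.00926 V

0.00926 V


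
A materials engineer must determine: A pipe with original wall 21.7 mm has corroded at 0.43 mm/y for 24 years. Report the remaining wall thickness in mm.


Remaining wall = original − CR × time
t = 21.7 − 0.43*24 = 21.7 − 10.32 = 11.38 mm

11.38 mm


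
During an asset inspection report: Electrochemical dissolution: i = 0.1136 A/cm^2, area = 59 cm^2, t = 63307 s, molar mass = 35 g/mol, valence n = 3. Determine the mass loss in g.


Apply Faraday's law: m = i*A*t*M / (n*F)
Total charge passed Q = i*A*t = 0.1136*59*63307 = 424308.8368 C
m = Q*M/(n*F) = 424308.8368*35/(3*96485) = 51.30611 g

51.30611 g


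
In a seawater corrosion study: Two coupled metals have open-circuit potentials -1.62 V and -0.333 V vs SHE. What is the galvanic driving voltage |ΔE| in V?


Driving voltage is the absolute potential difference.
|ΔE| = |-1.62 − (-0.333)| = 1.287 V

1.287 V


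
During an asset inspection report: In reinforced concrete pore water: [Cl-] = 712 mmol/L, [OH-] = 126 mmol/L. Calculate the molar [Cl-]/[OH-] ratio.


Threshold parameter = [Cl-] / [OH-] (molar basis; both in mmol/L, so units cancel)
Ratio = 712 / 126 = 5.65

5.65


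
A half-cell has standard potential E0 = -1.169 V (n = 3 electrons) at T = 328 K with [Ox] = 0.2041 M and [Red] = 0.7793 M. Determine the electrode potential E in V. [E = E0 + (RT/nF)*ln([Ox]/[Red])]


Apply the Nernst equation: E = E0 + (RT/nF)*ln([Ox]/[Red])
Step 1: RT/nF = 8.314*328/(3*96485) = 0.00942113 V
Step 2: [Ox]/[Red] = 0.2041/0.7793 = 0.261902
Step 3: ln(0.261902) = -1.339785
Step 4: correction = 0.00942113 * -1.339785 = -0.013 V
E = -1.169 + -0.013 = -1.182 V

-1.182 V


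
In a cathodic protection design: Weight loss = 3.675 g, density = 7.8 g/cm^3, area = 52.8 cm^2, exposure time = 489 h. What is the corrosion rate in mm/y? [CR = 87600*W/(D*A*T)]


Apply the mm/y weight-loss relation: CR = 87600 * W / (D * A * T)
Numerator: 87600 * 3.675 = 321930.0
Denominator: 7.8 * 52.8 * 489 = 201389.76
CR = 321930.0 / 201389.76 = 1.5985 mm/y

1.5985 mm/y


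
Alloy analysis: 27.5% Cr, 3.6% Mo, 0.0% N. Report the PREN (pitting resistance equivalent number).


Apply the PREN formula: PREN = Cr + 3.3*Mo + 16*N
PREN = 27.5 + 3.3*3.6 + 16*0.0
PREN = 27.5 + 11.88 + 0.0 = 39.38

39.38


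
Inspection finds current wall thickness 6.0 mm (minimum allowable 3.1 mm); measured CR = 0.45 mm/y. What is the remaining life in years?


Apply the remaining-life relation: RL = (t_current − t_min) / CR
RL = (6.0 − 3.1) / 0.45 = 2.9 / 0.45 = 6.4 years

6.4 years


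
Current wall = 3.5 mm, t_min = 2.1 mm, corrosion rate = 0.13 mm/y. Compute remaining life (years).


Apply the remaining-life relation: RL = (t_current − t_min) / CR
RL = (3.5 − 2.1) / 0.13 = 1.4 / 0.13 = 10.8 years

10.8 years


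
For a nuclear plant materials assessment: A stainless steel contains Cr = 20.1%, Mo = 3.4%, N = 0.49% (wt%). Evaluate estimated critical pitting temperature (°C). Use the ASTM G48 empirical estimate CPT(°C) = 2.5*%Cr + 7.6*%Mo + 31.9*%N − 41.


Apply the ASTM G48 empirical CPT estimate: CPT(°C) = 2.5*%Cr + 7.6*%Mo + 31.9*%N − 41
2.5*20.1 = 50.25; 7.6*3.4 = 25.84; 31.9*0.49 = 15.631
CPT = 50.25 + 25.84 + 15.631 − 41 = 50.721 °C
Rounded to 0.1 °C: CPT ≈ 50.7 °C

50.7 °C


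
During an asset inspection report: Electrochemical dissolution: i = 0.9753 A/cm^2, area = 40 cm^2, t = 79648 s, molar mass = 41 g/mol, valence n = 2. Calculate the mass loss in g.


Apply Faraday's law: m = i*A*t*M / (n*F)
Total charge passed Q = i*A*t = 0.9753*40*79648 = 3107227.776 C
m = Q*M/(n*F) = 3107227.776*41/(2*96485) = 660.1873 g

660.1873 g


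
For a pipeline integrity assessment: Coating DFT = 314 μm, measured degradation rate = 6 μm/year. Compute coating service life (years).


Service life = thickness / degradation rate
Life = 314 / 6 = 52.3 years

52.3 years


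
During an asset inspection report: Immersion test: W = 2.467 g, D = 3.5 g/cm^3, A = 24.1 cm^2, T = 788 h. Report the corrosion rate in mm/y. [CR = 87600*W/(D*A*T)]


Apply the mm/y weight-loss relation: CR = 87600 * W / (D * A * T)
Numerator: 87600 * 2.467 = 216109.2
Denominator: 3.5 * 24.1 * 788 = 66467.8
CR = 216109.2 / 66467.8 = 3.25134 mm/y

3.25134 mm/y


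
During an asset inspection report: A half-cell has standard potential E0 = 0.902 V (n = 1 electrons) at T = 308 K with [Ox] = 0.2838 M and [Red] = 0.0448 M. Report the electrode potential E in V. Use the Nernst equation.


Apply the Nernst equation: E = E0 + (RT/nF)*ln([Ox]/[Red])
Step 1: RT/nF = 8.314*308/(1*96485) = 0.02654 V
Step 2: [Ox]/[Red] = 0.2838/0.0448 = 6.334821
Step 3: ln(6.334821) = 1.846062
Step 4: correction = 0.02654 * 1.846062 = 0.049 V
E = 0.902 + 0.049 = 0.951 V

0.951 V


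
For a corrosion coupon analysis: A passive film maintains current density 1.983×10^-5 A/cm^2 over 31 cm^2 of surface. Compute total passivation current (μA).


I = i_pass * A, then convert A → μA (×10^6)
I = 1.983×10^-5 * 31 * 10^6 = 614.73 μA

614.73 μA


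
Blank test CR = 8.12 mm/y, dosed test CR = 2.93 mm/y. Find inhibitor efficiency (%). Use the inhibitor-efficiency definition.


Apply the inhibitor-efficiency definition: IE = (CR_blank − CR_inh)/CR_blank × 100
IE = (8.12 − 2.93) / 8.12 × 100
IE = 5.19 / 8.12 × 100 = 63.9 %

63.9 %


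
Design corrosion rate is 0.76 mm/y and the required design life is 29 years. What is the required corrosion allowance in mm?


Corrosion allowance = CR × design life
CA = 0.76 * 29 = 22.04 mm

22.04 mm


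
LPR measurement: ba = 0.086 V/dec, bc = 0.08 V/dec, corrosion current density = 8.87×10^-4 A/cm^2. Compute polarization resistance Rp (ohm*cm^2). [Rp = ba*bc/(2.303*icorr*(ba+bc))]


Apply the Stern-Geary equation: Rp = ba*bc / (2.303*icorr*(ba+bc))
ba*bc = 0.086*0.08 = 0.00688
ba+bc = 0.166; 2.303*icorr*(ba+bc) = 2.303*8.87×10^-4*0.166 = 3.3909833×10^-4
Rp = 0.00688 / 3.3909833×10^-4 = 20.3 ohm*cm^2

20.3 ohm*cm^2


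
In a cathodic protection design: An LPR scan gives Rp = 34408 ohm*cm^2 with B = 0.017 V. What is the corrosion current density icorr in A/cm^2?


Apply the Stern-Geary relation: icorr = B / Rp
icorr = 0.017 / 34408 = 4.941×10^-7 A/cm^2

4.941×10^-7 A/cm^2


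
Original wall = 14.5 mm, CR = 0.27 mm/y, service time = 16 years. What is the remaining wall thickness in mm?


Remaining wall = original − CR × time
t = 14.5 − 0.27*16 = 14.5 − 4.32 = 10.18 mm

10.18 mm


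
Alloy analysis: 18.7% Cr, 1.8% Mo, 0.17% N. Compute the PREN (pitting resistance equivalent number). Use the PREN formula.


Apply the PREN formula: PREN = Cr + 3.3*Mo + 16*N
PREN = 18.7 + 3.3*1.8 + 16*0.17
PREN = 18.7 + 5.94 + 2.72 = 27.36

27.36


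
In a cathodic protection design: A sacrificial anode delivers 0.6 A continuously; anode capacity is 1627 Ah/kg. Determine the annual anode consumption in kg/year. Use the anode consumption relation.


Annual consumption = current * hours per year / capacity
Rate = 0.6 * 8760 / 1627 = 3.2 kg/year

3.2 kg/year


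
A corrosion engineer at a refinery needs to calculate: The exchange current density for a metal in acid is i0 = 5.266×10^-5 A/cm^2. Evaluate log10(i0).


i0 = 5.266×10^-5 A/cm^2
log10(i0) = -4.279

-4.279


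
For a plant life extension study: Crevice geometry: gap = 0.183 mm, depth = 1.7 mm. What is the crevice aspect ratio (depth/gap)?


Aspect ratio = depth / gap
Ratio = 1.7 / 0.183 = 9.3

9.3


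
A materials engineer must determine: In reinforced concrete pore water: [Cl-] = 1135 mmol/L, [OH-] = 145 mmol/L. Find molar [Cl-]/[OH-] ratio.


Threshold parameter = [Cl-] / [OH-] (molar basis; both in mmol/L, so units cancel)
Ratio = 1135 / 145 = 7.83

7.83


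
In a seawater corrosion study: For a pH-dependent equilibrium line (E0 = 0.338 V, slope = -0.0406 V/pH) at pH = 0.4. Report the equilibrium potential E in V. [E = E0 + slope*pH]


Apply the Pourbaix line equation: E = E0 + slope*pH
E = 0.338 + (-0.0406)*0.4 = 0.338 + (-0.01624) = 0.32176 V
Rounded to 4 decimal places: E = 0.3218 V

0.3218 V


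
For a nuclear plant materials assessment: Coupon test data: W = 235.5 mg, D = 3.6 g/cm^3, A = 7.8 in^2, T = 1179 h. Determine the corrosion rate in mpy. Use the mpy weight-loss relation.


Apply the mpy weight-loss relation: CR = 534 * W / (D * A * T)
Numerator: 534 * 235.5 = 125757.0
Denominator: 3.6 * 7.8 * 1179 = 33106.32
CR = 125757.0 / 33106.32 = 3.79858 mpy

3.79858 mpy


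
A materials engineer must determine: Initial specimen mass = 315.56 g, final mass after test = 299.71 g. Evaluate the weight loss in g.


Weight loss = initial − final
WL = 315.56 − 299.71 = 15.85 g

15.85 g


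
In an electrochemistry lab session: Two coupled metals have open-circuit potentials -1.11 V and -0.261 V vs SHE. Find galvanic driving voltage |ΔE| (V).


Driving voltage is the absolute potential difference.
|ΔE| = |-1.11 − (-0.261)| = 0.849 V

0.849 V


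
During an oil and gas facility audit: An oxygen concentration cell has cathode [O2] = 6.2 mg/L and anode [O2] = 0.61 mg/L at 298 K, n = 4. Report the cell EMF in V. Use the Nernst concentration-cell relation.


Apply the Nernst concentration-cell relation: E = (RT/nF)*ln(C_cathode/C_anode)
RT/nF = 8.314*298/(4*96485) = 0.00641958 V
ln(6.2/0.61) = 2.31885
E = 0.00641958 * 2.31885 = 0.01489 V

0.01489 V
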